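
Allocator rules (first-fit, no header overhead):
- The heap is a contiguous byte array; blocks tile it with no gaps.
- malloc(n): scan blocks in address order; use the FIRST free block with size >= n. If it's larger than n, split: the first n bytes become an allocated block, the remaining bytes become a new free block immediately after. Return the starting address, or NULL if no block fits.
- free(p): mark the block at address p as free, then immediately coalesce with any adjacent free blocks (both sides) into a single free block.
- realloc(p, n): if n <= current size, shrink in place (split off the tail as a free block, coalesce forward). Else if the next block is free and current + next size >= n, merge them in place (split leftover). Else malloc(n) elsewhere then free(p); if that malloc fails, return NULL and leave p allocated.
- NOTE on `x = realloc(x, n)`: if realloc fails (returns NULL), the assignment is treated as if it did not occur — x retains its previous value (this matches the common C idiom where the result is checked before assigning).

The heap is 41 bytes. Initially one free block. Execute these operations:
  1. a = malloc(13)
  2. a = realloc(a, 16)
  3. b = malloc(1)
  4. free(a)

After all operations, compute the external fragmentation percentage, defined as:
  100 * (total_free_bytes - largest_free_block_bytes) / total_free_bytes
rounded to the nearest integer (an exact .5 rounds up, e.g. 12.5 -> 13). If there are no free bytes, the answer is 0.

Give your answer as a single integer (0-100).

Op 1: a = malloc(13) -> a = 0; heap: [0-12 ALLOC][13-40 FREE]
Op 2: a = realloc(a, 16) -> a = 0; heap: [0-15 ALLOC][16-40 FREE]
Op 3: b = malloc(1) -> b = 16; heap: [0-15 ALLOC][16-16 ALLOC][17-40 FREE]
Op 4: free(a) -> (freed a); heap: [0-15 FREE][16-16 ALLOC][17-40 FREE]
Free blocks: [16 24] total_free=40 largest=24 -> 100*(40-24)/40 = 1600/40 = 40

Answer: 40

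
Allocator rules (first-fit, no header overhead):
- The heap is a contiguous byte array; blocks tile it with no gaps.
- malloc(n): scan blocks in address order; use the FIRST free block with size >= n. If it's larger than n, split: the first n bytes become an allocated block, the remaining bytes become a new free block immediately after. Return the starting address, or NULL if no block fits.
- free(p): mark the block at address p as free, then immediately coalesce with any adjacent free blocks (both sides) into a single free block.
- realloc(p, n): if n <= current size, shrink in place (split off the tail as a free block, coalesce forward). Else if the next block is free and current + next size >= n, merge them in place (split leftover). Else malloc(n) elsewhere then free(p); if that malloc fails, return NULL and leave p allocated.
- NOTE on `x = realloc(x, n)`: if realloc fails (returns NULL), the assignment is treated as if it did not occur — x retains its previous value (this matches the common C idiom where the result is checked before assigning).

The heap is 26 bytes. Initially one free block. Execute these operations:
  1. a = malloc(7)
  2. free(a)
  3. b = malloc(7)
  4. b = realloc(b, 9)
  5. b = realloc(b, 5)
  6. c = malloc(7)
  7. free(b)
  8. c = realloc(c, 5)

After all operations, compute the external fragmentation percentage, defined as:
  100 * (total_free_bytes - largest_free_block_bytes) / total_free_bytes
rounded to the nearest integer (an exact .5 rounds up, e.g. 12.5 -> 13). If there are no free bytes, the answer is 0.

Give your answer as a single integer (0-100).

Op 1: a = malloc(7) -> a = 0; heap: [0-6 ALLOC][7-25 FREE]
Op 2: free(a) -> (freed a); heap: [0-25 FREE]
Op 3: b = malloc(7) -> b = 0; heap: [0-6 ALLOC][7-25 FREE]
Op 4: b = realloc(b, 9) -> b = 0; heap: [0-8 ALLOC][9-25 FREE]
Op 5: b = realloc(b, 5) -> b = 0; heap: [0-4 ALLOC][5-25 FREE]
Op 6: c = malloc(7) -> c = 5; heap: [0-4 ALLOC][5-11 ALLOC][12-25 FREE]
Op 7: free(b) -> (freed b); heap: [0-4 FREE][5-11 ALLOC][12-25 FREE]
Op 8: c = realloc(c, 5) -> c = 5; heap: [0-4 FREE][5-9 ALLOC][10-25 FREE]
Free blocks: [5 16] total_free=21 largest=16 -> 100*(21-16)/21 = 500/21 ≈ 23.810 -> rounds to 24

Answer: 24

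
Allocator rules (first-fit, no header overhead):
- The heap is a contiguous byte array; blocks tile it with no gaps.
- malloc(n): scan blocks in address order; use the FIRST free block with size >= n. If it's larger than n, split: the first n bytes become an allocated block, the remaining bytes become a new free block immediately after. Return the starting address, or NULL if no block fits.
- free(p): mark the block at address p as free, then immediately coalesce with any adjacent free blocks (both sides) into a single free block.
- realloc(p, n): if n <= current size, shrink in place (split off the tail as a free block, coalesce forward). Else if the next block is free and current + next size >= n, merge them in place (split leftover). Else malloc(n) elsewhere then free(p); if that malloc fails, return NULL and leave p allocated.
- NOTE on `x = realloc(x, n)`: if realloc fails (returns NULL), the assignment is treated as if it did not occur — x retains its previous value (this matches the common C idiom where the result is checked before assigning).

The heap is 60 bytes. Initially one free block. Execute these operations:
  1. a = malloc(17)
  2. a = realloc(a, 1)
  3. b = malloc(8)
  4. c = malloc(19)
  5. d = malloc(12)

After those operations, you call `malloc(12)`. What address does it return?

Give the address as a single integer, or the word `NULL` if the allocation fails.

Op 1: a = malloc(17) -> a = 0; heap: [0-16 ALLOC][17-59 FREE]
Op 2: a = realloc(a, 1) -> a = 0; heap: [0-0 ALLOC][1-59 FREE]
Op 3: b = malloc(8) -> b = 1; heap: [0-0 ALLOC][1-8 ALLOC][9-59 FREE]
Op 4: c = malloc(19) -> c = 9; heap: [0-0 ALLOC][1-8 ALLOC][9-27 ALLOC][28-59 FREE]
Op 5: d = malloc(12) -> d = 28; heap: [0-0 ALLOC][1-8 ALLOC][9-27 ALLOC][28-39 ALLOC][40-59 FREE]
malloc(12): first-fit scan over [0-0 ALLOC][1-8 ALLOC][9-27 ALLOC][28-39 ALLOC][40-59 FREE] -> 40

Answer: 40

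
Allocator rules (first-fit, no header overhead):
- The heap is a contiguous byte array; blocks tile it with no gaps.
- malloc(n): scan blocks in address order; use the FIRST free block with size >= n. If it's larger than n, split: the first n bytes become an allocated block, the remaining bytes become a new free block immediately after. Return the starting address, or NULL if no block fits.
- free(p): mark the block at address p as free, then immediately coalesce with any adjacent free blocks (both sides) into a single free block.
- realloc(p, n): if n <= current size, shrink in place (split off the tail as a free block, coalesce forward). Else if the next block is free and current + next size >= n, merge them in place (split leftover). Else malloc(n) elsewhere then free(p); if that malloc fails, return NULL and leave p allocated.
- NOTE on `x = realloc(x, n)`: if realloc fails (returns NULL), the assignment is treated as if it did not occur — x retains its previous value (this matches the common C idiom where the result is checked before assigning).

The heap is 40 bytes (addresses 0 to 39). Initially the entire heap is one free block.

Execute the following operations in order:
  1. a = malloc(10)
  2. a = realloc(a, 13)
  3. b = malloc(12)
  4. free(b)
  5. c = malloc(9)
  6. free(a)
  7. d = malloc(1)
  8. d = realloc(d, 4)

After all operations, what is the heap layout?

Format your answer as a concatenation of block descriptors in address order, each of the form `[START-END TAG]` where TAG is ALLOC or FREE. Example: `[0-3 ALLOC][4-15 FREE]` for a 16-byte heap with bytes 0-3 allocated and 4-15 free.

Op 1: a = malloc(10) -> a = 0; heap: [0-9 ALLOC][10-39 FREE]
Op 2: a = realloc(a, 13) -> a = 0; heap: [0-12 ALLOC][13-39 FREE]
Op 3: b = malloc(12) -> b = 13; heap: [0-12 ALLOC][13-24 ALLOC][25-39 FREE]
Op 4: free(b) -> (freed b); heap: [0-12 ALLOC][13-39 FREE]
Op 5: c = malloc(9) -> c = 13; heap: [0-12 ALLOC][13-21 ALLOC][22-39 FREE]
Op 6: free(a) -> (freed a); heap: [0-12 FREE][13-21 ALLOC][22-39 FREE]
Op 7: d = malloc(1) -> d = 0; heap: [0-0 ALLOC][1-12 FREE][13-21 ALLOC][22-39 FREE]
Op 8: d = realloc(d, 4) -> d = 0; heap: [0-3 ALLOC][4-12 FREE][13-21 ALLOC][22-39 FREE]

Answer: [0-3 ALLOC][4-12 FREE][13-21 ALLOC][22-39 FREE]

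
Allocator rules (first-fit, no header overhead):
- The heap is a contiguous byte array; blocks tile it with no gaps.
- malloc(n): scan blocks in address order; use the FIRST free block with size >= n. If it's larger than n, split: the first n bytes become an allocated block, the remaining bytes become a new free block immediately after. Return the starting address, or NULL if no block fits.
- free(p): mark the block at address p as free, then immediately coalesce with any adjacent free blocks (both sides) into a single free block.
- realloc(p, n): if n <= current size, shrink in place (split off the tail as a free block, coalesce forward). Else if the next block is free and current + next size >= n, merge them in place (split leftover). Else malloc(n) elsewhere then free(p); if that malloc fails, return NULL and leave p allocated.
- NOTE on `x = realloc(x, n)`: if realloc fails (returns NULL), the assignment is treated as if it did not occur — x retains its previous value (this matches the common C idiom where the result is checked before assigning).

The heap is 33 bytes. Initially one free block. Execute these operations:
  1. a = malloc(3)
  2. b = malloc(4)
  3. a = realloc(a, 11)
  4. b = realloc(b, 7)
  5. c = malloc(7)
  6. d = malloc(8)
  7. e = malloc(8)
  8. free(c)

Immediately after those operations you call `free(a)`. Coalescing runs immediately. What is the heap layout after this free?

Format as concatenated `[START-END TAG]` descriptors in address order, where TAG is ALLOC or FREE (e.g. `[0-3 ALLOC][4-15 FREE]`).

Answer: [0-17 FREE][18-24 ALLOC][25-32 ALLOC]

Derivation:
Op 1: a = malloc(3) -> a = 0; heap: [0-2 ALLOC][3-32 FREE]
Op 2: b = malloc(4) -> b = 3; heap: [0-2 ALLOC][3-6 ALLOC][7-32 FREE]
Op 3: a = realloc(a, 11) -> a = 7; heap: [0-2 FREE][3-6 ALLOC][7-17 ALLOC][18-32 FREE]
Op 4: b = realloc(b, 7) -> b = 18; heap: [0-6 FREE][7-17 ALLOC][18-24 ALLOC][25-32 FREE]
Op 5: c = malloc(7) -> c = 0; heap: [0-6 ALLOC][7-17 ALLOC][18-24 ALLOC][25-32 FREE]
Op 6: d = malloc(8) -> d = 25; heap: [0-6 ALLOC][7-17 ALLOC][18-24 ALLOC][25-32 ALLOC]
Op 7: e = malloc(8) -> e = NULL; heap: [0-6 ALLOC][7-17 ALLOC][18-24 ALLOC][25-32 ALLOC]
Op 8: free(c) -> (freed c); heap: [0-6 FREE][7-17 ALLOC][18-24 ALLOC][25-32 ALLOC]
free(a): a = 7 -> block [7-17 ALLOC]; mark free, coalesce with adjacent free neighbors -> [0-17 FREE][18-24 ALLOC][25-32 ALLOC]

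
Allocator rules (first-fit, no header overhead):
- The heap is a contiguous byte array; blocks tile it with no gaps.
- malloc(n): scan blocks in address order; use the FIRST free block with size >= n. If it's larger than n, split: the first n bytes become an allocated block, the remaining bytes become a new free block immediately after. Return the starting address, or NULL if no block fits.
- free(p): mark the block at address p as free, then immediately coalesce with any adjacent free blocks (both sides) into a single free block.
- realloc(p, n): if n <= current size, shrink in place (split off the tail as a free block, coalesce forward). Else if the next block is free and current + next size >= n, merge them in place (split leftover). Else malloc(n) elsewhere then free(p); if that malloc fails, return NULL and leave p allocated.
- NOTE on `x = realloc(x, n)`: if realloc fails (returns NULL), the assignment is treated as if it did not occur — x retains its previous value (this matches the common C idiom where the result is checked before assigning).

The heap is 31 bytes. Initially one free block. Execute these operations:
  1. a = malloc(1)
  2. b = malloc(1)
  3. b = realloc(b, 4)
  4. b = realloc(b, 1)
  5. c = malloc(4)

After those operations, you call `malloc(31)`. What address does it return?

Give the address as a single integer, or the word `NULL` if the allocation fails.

Op 1: a = malloc(1) -> a = 0; heap: [0-0 ALLOC][1-30 FREE]
Op 2: b = malloc(1) -> b = 1; heap: [0-0 ALLOC][1-1 ALLOC][2-30 FREE]
Op 3: b = realloc(b, 4) -> b = 1; heap: [0-0 ALLOC][1-4 ALLOC][5-30 FREE]
Op 4: b = realloc(b, 1) -> b = 1; heap: [0-0 ALLOC][1-1 ALLOC][2-30 FREE]
Op 5: c = malloc(4) -> c = 2; heap: [0-0 ALLOC][1-1 ALLOC][2-5 ALLOC][6-30 FREE]
malloc(31): first-fit scan over [0-0 ALLOC][1-1 ALLOC][2-5 ALLOC][6-30 FREE] -> NULL

Answer: NULL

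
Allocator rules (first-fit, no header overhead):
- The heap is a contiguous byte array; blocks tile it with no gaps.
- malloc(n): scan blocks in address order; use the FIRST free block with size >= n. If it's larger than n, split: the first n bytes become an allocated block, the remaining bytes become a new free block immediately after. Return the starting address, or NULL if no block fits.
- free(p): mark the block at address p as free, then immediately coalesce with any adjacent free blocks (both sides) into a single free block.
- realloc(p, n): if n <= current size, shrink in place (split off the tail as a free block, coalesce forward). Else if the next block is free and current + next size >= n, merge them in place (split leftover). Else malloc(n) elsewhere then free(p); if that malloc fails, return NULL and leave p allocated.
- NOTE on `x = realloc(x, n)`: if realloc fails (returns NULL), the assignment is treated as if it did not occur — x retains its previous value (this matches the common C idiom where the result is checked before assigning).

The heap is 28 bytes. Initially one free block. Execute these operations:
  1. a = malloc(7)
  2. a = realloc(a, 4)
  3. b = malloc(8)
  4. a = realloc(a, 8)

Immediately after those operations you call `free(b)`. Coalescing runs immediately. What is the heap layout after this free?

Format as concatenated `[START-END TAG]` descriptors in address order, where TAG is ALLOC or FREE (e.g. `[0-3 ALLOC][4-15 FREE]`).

Answer: [0-11 FREE][12-19 ALLOC][20-27 FREE]

Derivation:
Op 1: a = malloc(7) -> a = 0; heap: [0-6 ALLOC][7-27 FREE]
Op 2: a = realloc(a, 4) -> a = 0; heap: [0-3 ALLOC][4-27 FREE]
Op 3: b = malloc(8) -> b = 4; heap: [0-3 ALLOC][4-11 ALLOC][12-27 FREE]
Op 4: a = realloc(a, 8) -> a = 12; heap: [0-3 FREE][4-11 ALLOC][12-19 ALLOC][20-27 FREE]
free(b): b = 4 -> block [4-11 ALLOC]; mark free, coalesce with adjacent free neighbors -> [0-11 FREE][12-19 ALLOC][20-27 FREE]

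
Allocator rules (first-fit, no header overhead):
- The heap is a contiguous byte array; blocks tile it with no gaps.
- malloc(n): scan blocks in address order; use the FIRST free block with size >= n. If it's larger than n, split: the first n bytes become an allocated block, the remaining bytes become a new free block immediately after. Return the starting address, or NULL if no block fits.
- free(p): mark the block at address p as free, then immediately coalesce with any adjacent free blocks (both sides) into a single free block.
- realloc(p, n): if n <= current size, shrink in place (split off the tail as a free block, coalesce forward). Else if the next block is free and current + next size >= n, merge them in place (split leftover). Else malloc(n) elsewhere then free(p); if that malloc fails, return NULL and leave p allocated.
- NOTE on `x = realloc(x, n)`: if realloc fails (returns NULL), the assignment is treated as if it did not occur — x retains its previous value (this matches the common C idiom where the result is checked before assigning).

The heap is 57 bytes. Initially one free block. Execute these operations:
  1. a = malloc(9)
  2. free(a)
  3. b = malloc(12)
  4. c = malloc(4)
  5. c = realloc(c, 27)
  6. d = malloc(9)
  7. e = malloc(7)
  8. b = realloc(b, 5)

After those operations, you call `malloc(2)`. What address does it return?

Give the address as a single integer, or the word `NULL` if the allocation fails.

Op 1: a = malloc(9) -> a = 0; heap: [0-8 ALLOC][9-56 FREE]
Op 2: free(a) -> (freed a); heap: [0-56 FREE]
Op 3: b = malloc(12) -> b = 0; heap: [0-11 ALLOC][12-56 FREE]
Op 4: c = malloc(4) -> c = 12; heap: [0-11 ALLOC][12-15 ALLOC][16-56 FREE]
Op 5: c = realloc(c, 27) -> c = 12; heap: [0-11 ALLOC][12-38 ALLOC][39-56 FREE]
Op 6: d = malloc(9) -> d = 39; heap: [0-11 ALLOC][12-38 ALLOC][39-47 ALLOC][48-56 FREE]
Op 7: e = malloc(7) -> e = 48; heap: [0-11 ALLOC][12-38 ALLOC][39-47 ALLOC][48-54 ALLOC][55-56 FREE]
Op 8: b = realloc(b, 5) -> b = 0; heap: [0-4 ALLOC][5-11 FREE][12-38 ALLOC][39-47 ALLOC][48-54 ALLOC][55-56 FREE]
malloc(2): first-fit scan over [0-4 ALLOC][5-11 FREE][12-38 ALLOC][39-47 ALLOC][48-54 ALLOC][55-56 FREE] -> 5

Answer: 5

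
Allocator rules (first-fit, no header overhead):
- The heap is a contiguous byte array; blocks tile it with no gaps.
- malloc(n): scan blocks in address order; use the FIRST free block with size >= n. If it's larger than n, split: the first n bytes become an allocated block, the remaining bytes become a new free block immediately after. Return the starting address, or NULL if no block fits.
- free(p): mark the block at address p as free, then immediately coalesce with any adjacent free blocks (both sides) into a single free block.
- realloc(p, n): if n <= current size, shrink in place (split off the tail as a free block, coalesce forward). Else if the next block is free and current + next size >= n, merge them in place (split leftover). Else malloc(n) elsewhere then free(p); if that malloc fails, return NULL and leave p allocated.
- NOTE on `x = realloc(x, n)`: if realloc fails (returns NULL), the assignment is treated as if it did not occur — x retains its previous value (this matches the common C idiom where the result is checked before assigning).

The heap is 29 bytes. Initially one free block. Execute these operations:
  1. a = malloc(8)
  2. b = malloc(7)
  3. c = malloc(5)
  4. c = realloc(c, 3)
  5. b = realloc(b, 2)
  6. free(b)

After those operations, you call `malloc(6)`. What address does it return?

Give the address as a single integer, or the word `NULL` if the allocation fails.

Answer: 8

Derivation:
Op 1: a = malloc(8) -> a = 0; heap: [0-7 ALLOC][8-28 FREE]
Op 2: b = malloc(7) -> b = 8; heap: [0-7 ALLOC][8-14 ALLOC][15-28 FREE]
Op 3: c = malloc(5) -> c = 15; heap: [0-7 ALLOC][8-14 ALLOC][15-19 ALLOC][20-28 FREE]
Op 4: c = realloc(c, 3) -> c = 15; heap: [0-7 ALLOC][8-14 ALLOC][15-17 ALLOC][18-28 FREE]
Op 5: b = realloc(b, 2) -> b = 8; heap: [0-7 ALLOC][8-9 ALLOC][10-14 FREE][15-17 ALLOC][18-28 FREE]
Op 6: free(b) -> (freed b); heap: [0-7 ALLOC][8-14 FREE][15-17 ALLOC][18-28 FREE]
malloc(6): first-fit scan over [0-7 ALLOC][8-14 FREE][15-17 ALLOC][18-28 FREE] -> 8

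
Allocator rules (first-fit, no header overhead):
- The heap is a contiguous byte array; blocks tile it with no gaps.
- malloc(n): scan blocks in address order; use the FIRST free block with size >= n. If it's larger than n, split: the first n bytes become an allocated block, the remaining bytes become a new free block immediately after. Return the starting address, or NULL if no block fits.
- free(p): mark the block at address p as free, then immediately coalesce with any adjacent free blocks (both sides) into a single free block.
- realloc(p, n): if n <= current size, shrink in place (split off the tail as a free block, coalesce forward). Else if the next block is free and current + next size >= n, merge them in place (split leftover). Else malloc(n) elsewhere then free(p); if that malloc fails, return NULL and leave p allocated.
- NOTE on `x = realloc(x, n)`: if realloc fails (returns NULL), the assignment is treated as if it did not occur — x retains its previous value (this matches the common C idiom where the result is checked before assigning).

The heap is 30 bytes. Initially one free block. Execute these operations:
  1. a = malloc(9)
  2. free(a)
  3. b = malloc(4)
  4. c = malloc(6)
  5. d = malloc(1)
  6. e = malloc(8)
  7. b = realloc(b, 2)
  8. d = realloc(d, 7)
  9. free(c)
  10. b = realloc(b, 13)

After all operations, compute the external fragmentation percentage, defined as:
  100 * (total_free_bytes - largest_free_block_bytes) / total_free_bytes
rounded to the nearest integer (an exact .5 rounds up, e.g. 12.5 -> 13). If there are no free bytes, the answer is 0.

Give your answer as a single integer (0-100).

Answer: 31

Derivation:
Op 1: a = malloc(9) -> a = 0; heap: [0-8 ALLOC][9-29 FREE]
Op 2: free(a) -> (freed a); heap: [0-29 FREE]
Op 3: b = malloc(4) -> b = 0; heap: [0-3 ALLOC][4-29 FREE]
Op 4: c = malloc(6) -> c = 4; heap: [0-3 ALLOC][4-9 ALLOC][10-29 FREE]
Op 5: d = malloc(1) -> d = 10; heap: [0-3 ALLOC][4-9 ALLOC][10-10 ALLOC][11-29 FREE]
Op 6: e = malloc(8) -> e = 11; heap: [0-3 ALLOC][4-9 ALLOC][10-10 ALLOC][11-18 ALLOC][19-29 FREE]
Op 7: b = realloc(b, 2) -> b = 0; heap: [0-1 ALLOC][2-3 FREE][4-9 ALLOC][10-10 ALLOC][11-18 ALLOC][19-29 FREE]
Op 8: d = realloc(d, 7) -> d = 19; heap: [0-1 ALLOC][2-3 FREE][4-9 ALLOC][10-10 FREE][11-18 ALLOC][19-25 ALLOC][26-29 FREE]
Op 9: free(c) -> (freed c); heap: [0-1 ALLOC][2-10 FREE][11-18 ALLOC][19-25 ALLOC][26-29 FREE]
Op 10: b = realloc(b, 13) -> NULL (b unchanged); heap: [0-1 ALLOC][2-10 FREE][11-18 ALLOC][19-25 ALLOC][26-29 FREE]
Free blocks: [9 4] total_free=13 largest=9 -> 100*(13-9)/13 = 400/13 ≈ 30.769 -> rounds to 31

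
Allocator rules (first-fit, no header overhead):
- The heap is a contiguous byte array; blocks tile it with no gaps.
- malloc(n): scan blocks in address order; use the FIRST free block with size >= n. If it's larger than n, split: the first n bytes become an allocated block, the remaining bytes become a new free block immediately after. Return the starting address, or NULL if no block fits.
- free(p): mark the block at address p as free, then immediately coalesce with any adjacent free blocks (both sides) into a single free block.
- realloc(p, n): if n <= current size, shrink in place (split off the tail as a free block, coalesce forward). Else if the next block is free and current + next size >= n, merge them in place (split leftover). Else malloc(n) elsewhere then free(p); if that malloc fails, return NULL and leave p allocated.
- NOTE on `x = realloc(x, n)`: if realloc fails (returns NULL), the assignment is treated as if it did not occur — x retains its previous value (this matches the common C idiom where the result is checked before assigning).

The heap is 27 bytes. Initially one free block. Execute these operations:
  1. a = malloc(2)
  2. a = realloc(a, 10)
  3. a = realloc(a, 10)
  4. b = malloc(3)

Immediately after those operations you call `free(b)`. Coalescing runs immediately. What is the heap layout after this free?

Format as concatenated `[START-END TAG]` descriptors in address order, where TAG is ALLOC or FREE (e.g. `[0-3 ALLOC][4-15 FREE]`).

Op 1: a = malloc(2) -> a = 0; heap: [0-1 ALLOC][2-26 FREE]
Op 2: a = realloc(a, 10) -> a = 0; heap: [0-9 ALLOC][10-26 FREE]
Op 3: a = realloc(a, 10) -> a = 0; heap: [0-9 ALLOC][10-26 FREE]
Op 4: b = malloc(3) -> b = 10; heap: [0-9 ALLOC][10-12 ALLOC][13-26 FREE]
free(b): b = 10 -> block [10-12 ALLOC]; mark free, coalesce with adjacent free neighbors -> [0-9 ALLOC][10-26 FREE]

Answer: [0-9 ALLOC][10-26 FREE]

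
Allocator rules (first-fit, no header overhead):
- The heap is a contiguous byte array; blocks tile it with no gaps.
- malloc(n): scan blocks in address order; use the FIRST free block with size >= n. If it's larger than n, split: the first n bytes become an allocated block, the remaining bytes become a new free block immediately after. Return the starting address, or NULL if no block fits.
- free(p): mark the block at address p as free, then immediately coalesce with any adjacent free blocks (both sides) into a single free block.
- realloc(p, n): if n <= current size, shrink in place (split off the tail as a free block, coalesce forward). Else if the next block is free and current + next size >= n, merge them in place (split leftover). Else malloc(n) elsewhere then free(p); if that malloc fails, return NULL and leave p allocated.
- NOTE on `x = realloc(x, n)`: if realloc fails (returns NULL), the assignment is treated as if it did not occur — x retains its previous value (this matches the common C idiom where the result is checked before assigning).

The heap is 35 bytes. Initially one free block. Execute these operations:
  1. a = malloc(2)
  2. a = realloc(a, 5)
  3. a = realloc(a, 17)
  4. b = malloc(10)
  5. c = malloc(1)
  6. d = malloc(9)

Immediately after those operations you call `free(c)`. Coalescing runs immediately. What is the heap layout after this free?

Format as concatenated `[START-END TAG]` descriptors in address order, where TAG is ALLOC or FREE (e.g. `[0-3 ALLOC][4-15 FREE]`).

Answer: [0-16 ALLOC][17-26 ALLOC][27-34 FREE]

Derivation:
Op 1: a = malloc(2) -> a = 0; heap: [0-1 ALLOC][2-34 FREE]
Op 2: a = realloc(a, 5) -> a = 0; heap: [0-4 ALLOC][5-34 FREE]
Op 3: a = realloc(a, 17) -> a = 0; heap: [0-16 ALLOC][17-34 FREE]
Op 4: b = malloc(10) -> b = 17; heap: [0-16 ALLOC][17-26 ALLOC][27-34 FREE]
Op 5: c = malloc(1) -> c = 27; heap: [0-16 ALLOC][17-26 ALLOC][27-27 ALLOC][28-34 FREE]
Op 6: d = malloc(9) -> d = NULL; heap: [0-16 ALLOC][17-26 ALLOC][27-27 ALLOC][28-34 FREE]
free(c): c = 27 -> block [27-27 ALLOC]; mark free, coalesce with adjacent free neighbors -> [0-16 ALLOC][17-26 ALLOC][27-34 FREE]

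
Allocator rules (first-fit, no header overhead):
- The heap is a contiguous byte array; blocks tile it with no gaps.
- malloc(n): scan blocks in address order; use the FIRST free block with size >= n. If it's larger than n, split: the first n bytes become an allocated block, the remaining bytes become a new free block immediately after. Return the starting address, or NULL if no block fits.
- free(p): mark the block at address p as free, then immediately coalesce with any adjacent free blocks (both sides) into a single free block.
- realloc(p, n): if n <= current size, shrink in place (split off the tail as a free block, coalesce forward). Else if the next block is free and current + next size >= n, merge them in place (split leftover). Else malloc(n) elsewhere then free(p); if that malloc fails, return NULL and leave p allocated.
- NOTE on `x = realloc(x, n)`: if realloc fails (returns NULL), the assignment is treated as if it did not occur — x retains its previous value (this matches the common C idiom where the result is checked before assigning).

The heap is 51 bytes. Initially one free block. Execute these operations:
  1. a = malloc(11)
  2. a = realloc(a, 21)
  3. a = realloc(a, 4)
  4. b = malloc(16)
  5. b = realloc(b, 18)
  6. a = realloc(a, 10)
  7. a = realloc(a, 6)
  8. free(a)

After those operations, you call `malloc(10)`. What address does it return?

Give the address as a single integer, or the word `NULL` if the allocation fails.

Answer: 22

Derivation:
Op 1: a = malloc(11) -> a = 0; heap: [0-10 ALLOC][11-50 FREE]
Op 2: a = realloc(a, 21) -> a = 0; heap: [0-20 ALLOC][21-50 FREE]
Op 3: a = realloc(a, 4) -> a = 0; heap: [0-3 ALLOC][4-50 FREE]
Op 4: b = malloc(16) -> b = 4; heap: [0-3 ALLOC][4-19 ALLOC][20-50 FREE]
Op 5: b = realloc(b, 18) -> b = 4; heap: [0-3 ALLOC][4-21 ALLOC][22-50 FREE]
Op 6: a = realloc(a, 10) -> a = 22; heap: [0-3 FREE][4-21 ALLOC][22-31 ALLOC][32-50 FREE]
Op 7: a = realloc(a, 6) -> a = 22; heap: [0-3 FREE][4-21 ALLOC][22-27 ALLOC][28-50 FREE]
Op 8: free(a) -> (freed a); heap: [0-3 FREE][4-21 ALLOC][22-50 FREE]
malloc(10): first-fit scan over [0-3 FREE][4-21 ALLOC][22-50 FREE] -> 22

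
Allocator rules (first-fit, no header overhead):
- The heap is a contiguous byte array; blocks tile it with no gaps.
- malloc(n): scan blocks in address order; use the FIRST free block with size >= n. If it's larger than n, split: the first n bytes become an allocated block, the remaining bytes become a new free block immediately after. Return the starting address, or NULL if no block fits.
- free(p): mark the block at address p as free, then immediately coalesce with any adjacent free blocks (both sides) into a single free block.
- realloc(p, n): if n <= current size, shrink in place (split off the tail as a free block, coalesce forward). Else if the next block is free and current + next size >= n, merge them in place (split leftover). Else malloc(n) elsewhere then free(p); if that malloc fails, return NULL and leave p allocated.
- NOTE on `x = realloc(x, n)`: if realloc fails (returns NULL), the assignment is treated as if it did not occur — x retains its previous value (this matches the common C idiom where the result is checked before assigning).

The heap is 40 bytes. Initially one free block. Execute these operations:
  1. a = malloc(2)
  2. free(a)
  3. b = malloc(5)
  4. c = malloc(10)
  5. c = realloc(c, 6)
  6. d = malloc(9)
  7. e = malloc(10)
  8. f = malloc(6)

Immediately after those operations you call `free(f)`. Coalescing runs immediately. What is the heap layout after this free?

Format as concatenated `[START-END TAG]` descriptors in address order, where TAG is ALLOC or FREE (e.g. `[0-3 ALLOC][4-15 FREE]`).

Op 1: a = malloc(2) -> a = 0; heap: [0-1 ALLOC][2-39 FREE]
Op 2: free(a) -> (freed a); heap: [0-39 FREE]
Op 3: b = malloc(5) -> b = 0; heap: [0-4 ALLOC][5-39 FREE]
Op 4: c = malloc(10) -> c = 5; heap: [0-4 ALLOC][5-14 ALLOC][15-39 FREE]
Op 5: c = realloc(c, 6) -> c = 5; heap: [0-4 ALLOC][5-10 ALLOC][11-39 FREE]
Op 6: d = malloc(9) -> d = 11; heap: [0-4 ALLOC][5-10 ALLOC][11-19 ALLOC][20-39 FREE]
Op 7: e = malloc(10) -> e = 20; heap: [0-4 ALLOC][5-10 ALLOC][11-19 ALLOC][20-29 ALLOC][30-39 FREE]
Op 8: f = malloc(6) -> f = 30; heap: [0-4 ALLOC][5-10 ALLOC][11-19 ALLOC][20-29 ALLOC][30-35 ALLOC][36-39 FREE]
free(f): f = 30 -> block [30-35 ALLOC]; mark free, coalesce with adjacent free neighbors -> [0-4 ALLOC][5-10 ALLOC][11-19 ALLOC][20-29 ALLOC][30-39 FREE]

Answer: [0-4 ALLOC][5-10 ALLOC][11-19 ALLOC][20-29 ALLOC][30-39 FREE]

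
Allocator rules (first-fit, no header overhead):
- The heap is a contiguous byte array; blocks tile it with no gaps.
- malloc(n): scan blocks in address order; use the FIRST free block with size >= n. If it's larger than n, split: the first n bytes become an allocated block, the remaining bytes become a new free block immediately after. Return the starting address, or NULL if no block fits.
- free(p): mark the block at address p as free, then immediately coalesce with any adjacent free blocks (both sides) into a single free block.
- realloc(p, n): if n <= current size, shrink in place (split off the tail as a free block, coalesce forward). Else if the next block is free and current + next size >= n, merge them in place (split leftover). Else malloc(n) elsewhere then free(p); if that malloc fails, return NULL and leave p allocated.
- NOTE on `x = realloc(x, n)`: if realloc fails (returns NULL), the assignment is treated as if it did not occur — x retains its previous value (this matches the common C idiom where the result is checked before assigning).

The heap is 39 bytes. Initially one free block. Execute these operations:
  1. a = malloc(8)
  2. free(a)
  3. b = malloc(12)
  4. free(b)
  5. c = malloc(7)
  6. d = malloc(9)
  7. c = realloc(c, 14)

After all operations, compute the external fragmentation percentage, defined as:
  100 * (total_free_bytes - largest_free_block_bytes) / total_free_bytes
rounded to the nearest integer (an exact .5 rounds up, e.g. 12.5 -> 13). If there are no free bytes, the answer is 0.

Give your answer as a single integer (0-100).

Answer: 44

Derivation:
Op 1: a = malloc(8) -> a = 0; heap: [0-7 ALLOC][8-38 FREE]
Op 2: free(a) -> (freed a); heap: [0-38 FREE]
Op 3: b = malloc(12) -> b = 0; heap: [0-11 ALLOC][12-38 FREE]
Op 4: free(b) -> (freed b); heap: [0-38 FREE]
Op 5: c = malloc(7) -> c = 0; heap: [0-6 ALLOC][7-38 FREE]
Op 6: d = malloc(9) -> d = 7; heap: [0-6 ALLOC][7-15 ALLOC][16-38 FREE]
Op 7: c = realloc(c, 14) -> c = 16; heap: [0-6 FREE][7-15 ALLOC][16-29 ALLOC][30-38 FREE]
Free blocks: [7 9] total_free=16 largest=9 -> 100*(16-9)/16 = 700/16 = 43.75 -> rounds to 44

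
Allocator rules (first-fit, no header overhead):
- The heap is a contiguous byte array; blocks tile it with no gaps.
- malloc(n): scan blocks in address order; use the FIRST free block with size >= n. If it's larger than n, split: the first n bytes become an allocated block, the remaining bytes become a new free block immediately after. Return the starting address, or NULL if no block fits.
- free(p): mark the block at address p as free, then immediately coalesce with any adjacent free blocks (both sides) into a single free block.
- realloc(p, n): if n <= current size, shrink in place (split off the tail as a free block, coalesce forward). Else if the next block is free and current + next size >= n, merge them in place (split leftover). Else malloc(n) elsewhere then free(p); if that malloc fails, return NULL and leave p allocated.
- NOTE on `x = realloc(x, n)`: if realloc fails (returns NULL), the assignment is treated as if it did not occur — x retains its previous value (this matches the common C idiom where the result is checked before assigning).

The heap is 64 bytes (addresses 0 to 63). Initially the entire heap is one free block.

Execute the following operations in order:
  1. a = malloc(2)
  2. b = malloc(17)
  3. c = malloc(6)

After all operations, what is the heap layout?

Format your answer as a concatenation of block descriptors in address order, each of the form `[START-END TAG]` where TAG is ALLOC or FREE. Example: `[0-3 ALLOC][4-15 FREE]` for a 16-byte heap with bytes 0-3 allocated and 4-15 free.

Op 1: a = malloc(2) -> a = 0; heap: [0-1 ALLOC][2-63 FREE]
Op 2: b = malloc(17) -> b = 2; heap: [0-1 ALLOC][2-18 ALLOC][19-63 FREE]
Op 3: c = malloc(6) -> c = 19; heap: [0-1 ALLOC][2-18 ALLOC][19-24 ALLOC][25-63 FREE]

Answer: [0-1 ALLOC][2-18 ALLOC][19-24 ALLOC][25-63 FREE]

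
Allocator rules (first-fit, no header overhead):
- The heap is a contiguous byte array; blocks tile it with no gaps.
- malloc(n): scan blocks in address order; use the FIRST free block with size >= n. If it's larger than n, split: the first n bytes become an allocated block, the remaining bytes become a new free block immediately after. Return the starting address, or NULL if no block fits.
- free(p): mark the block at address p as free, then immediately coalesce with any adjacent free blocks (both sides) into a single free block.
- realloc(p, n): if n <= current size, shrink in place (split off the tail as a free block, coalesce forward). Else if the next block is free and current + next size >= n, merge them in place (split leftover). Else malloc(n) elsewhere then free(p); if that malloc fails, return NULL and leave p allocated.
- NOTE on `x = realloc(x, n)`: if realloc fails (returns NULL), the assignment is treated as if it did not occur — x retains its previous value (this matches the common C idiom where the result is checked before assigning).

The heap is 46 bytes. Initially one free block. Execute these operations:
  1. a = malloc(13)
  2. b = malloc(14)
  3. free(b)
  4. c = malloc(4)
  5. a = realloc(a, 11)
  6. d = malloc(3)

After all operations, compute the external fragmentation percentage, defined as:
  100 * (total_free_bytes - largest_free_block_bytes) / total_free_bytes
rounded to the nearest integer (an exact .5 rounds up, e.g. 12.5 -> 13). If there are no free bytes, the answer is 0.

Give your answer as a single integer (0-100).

Answer: 7

Derivation:
Op 1: a = malloc(13) -> a = 0; heap: [0-12 ALLOC][13-45 FREE]
Op 2: b = malloc(14) -> b = 13; heap: [0-12 ALLOC][13-26 ALLOC][27-45 FREE]
Op 3: free(b) -> (freed b); heap: [0-12 ALLOC][13-45 FREE]
Op 4: c = malloc(4) -> c = 13; heap: [0-12 ALLOC][13-16 ALLOC][17-45 FREE]
Op 5: a = realloc(a, 11) -> a = 0; heap: [0-10 ALLOC][11-12 FREE][13-16 ALLOC][17-45 FREE]
Op 6: d = malloc(3) -> d = 17; heap: [0-10 ALLOC][11-12 FREE][13-16 ALLOC][17-19 ALLOC][20-45 FREE]
Free blocks: [2 26] total_free=28 largest=26 -> 100*(28-26)/28 = 200/28 ≈ 7.143 -> rounds to 7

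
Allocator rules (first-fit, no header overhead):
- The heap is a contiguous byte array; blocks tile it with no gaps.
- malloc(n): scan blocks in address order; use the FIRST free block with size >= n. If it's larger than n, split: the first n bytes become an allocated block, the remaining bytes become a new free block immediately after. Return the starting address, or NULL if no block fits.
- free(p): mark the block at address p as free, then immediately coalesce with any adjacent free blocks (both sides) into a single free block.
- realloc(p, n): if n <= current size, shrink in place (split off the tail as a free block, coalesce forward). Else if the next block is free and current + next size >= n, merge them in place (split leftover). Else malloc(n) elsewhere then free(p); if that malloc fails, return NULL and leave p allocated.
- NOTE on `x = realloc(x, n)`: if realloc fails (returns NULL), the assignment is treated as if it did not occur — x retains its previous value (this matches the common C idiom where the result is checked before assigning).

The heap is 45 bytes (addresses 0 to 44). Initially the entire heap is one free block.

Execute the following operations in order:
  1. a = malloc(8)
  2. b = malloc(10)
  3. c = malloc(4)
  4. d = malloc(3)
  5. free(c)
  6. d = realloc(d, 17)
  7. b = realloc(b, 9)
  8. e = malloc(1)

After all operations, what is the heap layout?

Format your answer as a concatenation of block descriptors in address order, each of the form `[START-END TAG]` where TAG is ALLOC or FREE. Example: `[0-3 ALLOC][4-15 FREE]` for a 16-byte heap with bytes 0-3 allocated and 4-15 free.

Op 1: a = malloc(8) -> a = 0; heap: [0-7 ALLOC][8-44 FREE]
Op 2: b = malloc(10) -> b = 8; heap: [0-7 ALLOC][8-17 ALLOC][18-44 FREE]
Op 3: c = malloc(4) -> c = 18; heap: [0-7 ALLOC][8-17 ALLOC][18-21 ALLOC][22-44 FREE]
Op 4: d = malloc(3) -> d = 22; heap: [0-7 ALLOC][8-17 ALLOC][18-21 ALLOC][22-24 ALLOC][25-44 FREE]
Op 5: free(c) -> (freed c); heap: [0-7 ALLOC][8-17 ALLOC][18-21 FREE][22-24 ALLOC][25-44 FREE]
Op 6: d = realloc(d, 17) -> d = 22; heap: [0-7 ALLOC][8-17 ALLOC][18-21 FREE][22-38 ALLOC][39-44 FREE]
Op 7: b = realloc(b, 9) -> b = 8; heap: [0-7 ALLOC][8-16 ALLOC][17-21 FREE][22-38 ALLOC][39-44 FREE]
Op 8: e = malloc(1) -> e = 17; heap: [0-7 ALLOC][8-16 ALLOC][17-17 ALLOC][18-21 FREE][22-38 ALLOC][39-44 FREE]

Answer: [0-7 ALLOC][8-16 ALLOC][17-17 ALLOC][18-21 FREE][22-38 ALLOC][39-44 FREE]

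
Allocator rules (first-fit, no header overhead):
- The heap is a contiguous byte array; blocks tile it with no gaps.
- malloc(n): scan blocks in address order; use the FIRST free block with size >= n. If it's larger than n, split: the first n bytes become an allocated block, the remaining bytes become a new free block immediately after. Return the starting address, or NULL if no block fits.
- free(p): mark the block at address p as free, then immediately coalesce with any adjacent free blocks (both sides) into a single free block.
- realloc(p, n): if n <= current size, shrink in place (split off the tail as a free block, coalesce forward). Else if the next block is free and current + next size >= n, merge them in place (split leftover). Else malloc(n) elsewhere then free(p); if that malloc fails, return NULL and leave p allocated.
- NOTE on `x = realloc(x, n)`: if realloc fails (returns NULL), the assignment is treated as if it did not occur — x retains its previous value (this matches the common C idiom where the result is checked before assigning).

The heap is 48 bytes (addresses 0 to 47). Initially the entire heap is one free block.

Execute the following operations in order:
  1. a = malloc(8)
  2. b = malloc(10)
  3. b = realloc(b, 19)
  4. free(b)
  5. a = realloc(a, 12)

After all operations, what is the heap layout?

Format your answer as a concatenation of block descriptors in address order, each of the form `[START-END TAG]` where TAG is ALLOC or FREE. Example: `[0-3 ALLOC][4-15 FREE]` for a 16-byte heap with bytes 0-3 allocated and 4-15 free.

Op 1: a = malloc(8) -> a = 0; heap: [0-7 ALLOC][8-47 FREE]
Op 2: b = malloc(10) -> b = 8; heap: [0-7 ALLOC][8-17 ALLOC][18-47 FREE]
Op 3: b = realloc(b, 19) -> b = 8; heap: [0-7 ALLOC][8-26 ALLOC][27-47 FREE]
Op 4: free(b) -> (freed b); heap: [0-7 ALLOC][8-47 FREE]
Op 5: a = realloc(a, 12) -> a = 0; heap: [0-11 ALLOC][12-47 FREE]

Answer: [0-11 ALLOC][12-47 FREE]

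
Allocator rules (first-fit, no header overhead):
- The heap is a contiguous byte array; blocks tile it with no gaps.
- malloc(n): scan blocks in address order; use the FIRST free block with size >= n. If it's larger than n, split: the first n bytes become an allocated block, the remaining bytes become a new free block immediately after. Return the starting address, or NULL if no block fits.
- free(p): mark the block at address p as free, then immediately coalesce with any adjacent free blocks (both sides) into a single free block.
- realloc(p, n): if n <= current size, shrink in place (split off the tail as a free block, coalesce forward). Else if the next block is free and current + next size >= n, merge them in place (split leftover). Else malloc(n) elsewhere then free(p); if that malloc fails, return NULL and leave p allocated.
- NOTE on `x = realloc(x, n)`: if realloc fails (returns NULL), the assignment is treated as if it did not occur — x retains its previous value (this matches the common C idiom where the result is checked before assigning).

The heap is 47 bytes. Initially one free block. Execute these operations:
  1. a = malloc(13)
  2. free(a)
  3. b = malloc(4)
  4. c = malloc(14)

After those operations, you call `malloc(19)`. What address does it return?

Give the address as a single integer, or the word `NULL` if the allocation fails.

Op 1: a = malloc(13) -> a = 0; heap: [0-12 ALLOC][13-46 FREE]
Op 2: free(a) -> (freed a); heap: [0-46 FREE]
Op 3: b = malloc(4) -> b = 0; heap: [0-3 ALLOC][4-46 FREE]
Op 4: c = malloc(14) -> c = 4; heap: [0-3 ALLOC][4-17 ALLOC][18-46 FREE]
malloc(19): first-fit scan over [0-3 ALLOC][4-17 ALLOC][18-46 FREE] -> 18

Answer: 18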